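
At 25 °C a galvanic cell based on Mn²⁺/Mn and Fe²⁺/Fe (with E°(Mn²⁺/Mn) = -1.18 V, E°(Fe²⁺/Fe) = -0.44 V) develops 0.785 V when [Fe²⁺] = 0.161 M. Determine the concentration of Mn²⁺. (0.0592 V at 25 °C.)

0.0049 M

From the Nernst equation, log Q = n(E° − E)/0.0592 = 2(0.74 − 0.785)/0.0592 = -1.520, so Q = 0.0302.
With Q = [Mn²⁺]/[Fe²⁺] and the known concentrations, [Mn²⁺] in the numerator gives [Mn²⁺] = 0.0049 M.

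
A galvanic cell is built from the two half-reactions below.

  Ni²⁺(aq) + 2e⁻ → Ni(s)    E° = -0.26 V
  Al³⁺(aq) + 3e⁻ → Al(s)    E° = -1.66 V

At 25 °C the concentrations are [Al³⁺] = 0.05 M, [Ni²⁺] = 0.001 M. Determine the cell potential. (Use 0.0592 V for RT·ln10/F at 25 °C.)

The Ni²⁺/Ni couple has the higher reduction potential and acts as the cathode, so E°_cell = -0.26 − (-1.66) = 1.40 V.
Balancing electrons gives n = 6; the reaction quotient is Q = [Al³⁺]^2/[Ni²⁺]^3 = 2.5 × 10^6.
At 25 °C, E = E° − (0.0592/n) log Q = 1.40 − (0.0592/6)(6.398) = 1.400 − 0.063 = 1.337 V.

1.34 V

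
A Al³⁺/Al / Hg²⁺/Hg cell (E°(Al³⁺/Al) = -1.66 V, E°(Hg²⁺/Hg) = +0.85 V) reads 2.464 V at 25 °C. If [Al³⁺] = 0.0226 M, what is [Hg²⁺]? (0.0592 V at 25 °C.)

0.0022 M

From the Nernst equation, log Q = n(E° − E)/0.0592 = 6(2.51 − 2.464)/0.0592 = 4.662, so Q = 4.59 × 10^4.
With Q = [Al³⁺]^2/[Hg²⁺]^3 and the known concentrations, [Hg²⁺]^3 in the denominator gives [Hg²⁺] = 0.0022 M.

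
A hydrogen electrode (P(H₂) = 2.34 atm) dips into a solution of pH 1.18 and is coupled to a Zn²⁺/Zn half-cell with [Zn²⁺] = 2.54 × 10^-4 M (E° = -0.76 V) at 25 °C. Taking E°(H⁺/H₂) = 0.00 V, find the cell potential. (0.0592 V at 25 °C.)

The hydrogen couple is the cathode, so E°_cell = 0.76 V; n = 2.
[H⁺] = 10^(−1.18) = 0.066 M, and Q = [Zn²⁺]·P(H₂) / [H⁺]^2 = 0.136.
E = E° − (0.0592/2) log Q = 0.76 − (0.0592/2)(-0.866) = 0.786 V.

0.79 V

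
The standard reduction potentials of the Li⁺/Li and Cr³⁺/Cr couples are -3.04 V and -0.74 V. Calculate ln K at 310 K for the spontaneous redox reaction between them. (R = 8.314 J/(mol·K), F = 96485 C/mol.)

E°_cell = -0.74 − (-3.04) = 2.30 V, with n = 3 electrons transferred.
At equilibrium E = 0, so the Nernst equation gives ln K = nFE°/RT = (3)(96485)(2.30)/((8.314)(310)) = 258.31.

ln K = 258.3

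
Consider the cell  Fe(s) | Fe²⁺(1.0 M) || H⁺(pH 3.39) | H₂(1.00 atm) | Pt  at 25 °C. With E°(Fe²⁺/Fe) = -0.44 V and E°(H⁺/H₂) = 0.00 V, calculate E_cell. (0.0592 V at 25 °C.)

0.24 V

The hydrogen couple is the cathode, so E°_cell = 0.44 V; n = 2.
[H⁺] = 10^(−3.39) = 4.1 × 10^-4 M, and Q = [Fe²⁺]·P(H₂) / [H⁺]^2 = 6.03 × 10^6.
E = E° − (0.0592/2) log Q = 0.44 − (0.0592/2)(6.780) = 0.239 V.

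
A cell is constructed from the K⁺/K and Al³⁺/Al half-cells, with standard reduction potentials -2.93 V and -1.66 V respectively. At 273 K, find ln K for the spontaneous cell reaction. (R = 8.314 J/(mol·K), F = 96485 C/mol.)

ln K = 162.0

E°_cell = -1.66 − (-2.93) = 1.27 V, with n = 3 electrons transferred.
At equilibrium E = 0, so the Nernst equation gives ln K = nFE°/RT = (3)(96485)(1.27)/((8.314)(273)) = 161.96.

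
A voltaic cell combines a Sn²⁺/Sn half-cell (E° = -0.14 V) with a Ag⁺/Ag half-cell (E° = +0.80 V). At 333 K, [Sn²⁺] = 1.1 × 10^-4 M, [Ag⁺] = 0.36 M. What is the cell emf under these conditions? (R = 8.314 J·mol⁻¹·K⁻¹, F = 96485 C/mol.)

1.04 V

The Ag⁺/Ag couple has the higher reduction potential and acts as the cathode, so E°_cell = +0.80 − (-0.14) = 0.94 V.
Balancing electrons gives n = 2; the reaction quotient is Q = [Sn²⁺]/[Ag⁺]^2 = 8.49 × 10^-4.
E = E° − (RT/nF) ln Q = 0.94 − (8.314×333)/(2×96485) × (-7.072) = 0.940 + 0.101 = 1.041 V.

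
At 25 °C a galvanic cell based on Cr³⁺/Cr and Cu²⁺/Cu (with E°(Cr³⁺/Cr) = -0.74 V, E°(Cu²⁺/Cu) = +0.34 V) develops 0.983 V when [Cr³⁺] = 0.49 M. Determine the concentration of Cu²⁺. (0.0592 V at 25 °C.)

From the Nernst equation, log Q = n(E° − E)/0.0592 = 6(1.08 − 0.983)/0.0592 = 9.831, so Q = 6.78 × 10^9.
With Q = [Cr³⁺]^2/[Cu²⁺]^3 and the known concentrations, [Cu²⁺]^3 in the denominator gives [Cu²⁺] = 3.3 × 10^-4 M.

3.3 × 10^-4 M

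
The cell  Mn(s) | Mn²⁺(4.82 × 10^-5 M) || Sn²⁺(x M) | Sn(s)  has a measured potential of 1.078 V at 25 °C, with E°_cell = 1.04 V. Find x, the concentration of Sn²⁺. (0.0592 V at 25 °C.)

From the Nernst equation, log Q = n(E° − E)/0.0592 = 2(1.04 − 1.078)/0.0592 = -1.284, so Q = 0.0520.
With Q = [Mn²⁺]/[Sn²⁺] and the known concentrations, [Sn²⁺] in the denominator gives [Sn²⁺] = 9.3 × 10^-4 M.

9.3 × 10^-4 M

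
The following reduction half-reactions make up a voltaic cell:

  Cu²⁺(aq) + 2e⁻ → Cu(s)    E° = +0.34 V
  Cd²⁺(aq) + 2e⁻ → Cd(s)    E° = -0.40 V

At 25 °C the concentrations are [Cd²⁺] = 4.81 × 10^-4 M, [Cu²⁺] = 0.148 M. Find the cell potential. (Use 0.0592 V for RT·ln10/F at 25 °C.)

The Cu²⁺/Cu couple has the higher reduction potential and acts as the cathode, so E°_cell = +0.34 − (-0.40) = 0.74 V.
Balancing electrons gives n = 2; the reaction quotient is Q = [Cd²⁺]/[Cu²⁺] = 0.00325.
At 25 °C, E = E° − (0.0592/n) log Q = 0.74 − (0.0592/2)(-2.488) = 0.740 + 0.074 = 0.814 V.

0.814 V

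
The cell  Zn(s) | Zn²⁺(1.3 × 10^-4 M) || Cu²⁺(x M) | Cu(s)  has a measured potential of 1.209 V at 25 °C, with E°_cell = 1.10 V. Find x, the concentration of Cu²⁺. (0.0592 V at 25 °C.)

0.63 M

From the Nernst equation, log Q = n(E° − E)/0.0592 = 2(1.10 − 1.209)/0.0592 = -3.682, so Q = 2.08 × 10^-4.
With Q = [Zn²⁺]/[Cu²⁺] and the known concentrations, [Cu²⁺] in the denominator gives [Cu²⁺] = 0.63 M.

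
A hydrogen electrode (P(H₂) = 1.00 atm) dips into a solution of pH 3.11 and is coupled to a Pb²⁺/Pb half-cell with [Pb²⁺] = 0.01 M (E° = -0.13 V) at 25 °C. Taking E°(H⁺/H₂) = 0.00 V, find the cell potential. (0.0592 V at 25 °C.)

The hydrogen couple is the cathode, so E°_cell = 0.13 V; n = 2.
[H⁺] = 10^(−3.11) = 7.8 × 10^-4 M, and Q = [Pb²⁺]·P(H₂) / [H⁺]^2 = 1.66 × 10^4.
E = E° − (0.0592/2) log Q = 0.13 − (0.0592/2)(4.220) = 0.005 V.

0.005 V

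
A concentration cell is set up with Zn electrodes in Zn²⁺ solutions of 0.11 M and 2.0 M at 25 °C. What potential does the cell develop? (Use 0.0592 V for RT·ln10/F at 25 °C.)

Both half-cells are Zn²⁺/Zn, so E°_cell = 0. The concentrated side is the cathode; the cell reaction moves Zn²⁺ from high to low concentration with n = 2.
Q = [Zn²⁺]_dilute/[Zn²⁺]_conc = 0.11/2.0 = 0.0550.
E = 0 − (0.0592/2) log Q = −(0.0592/2)(-1.260) = 0.0373 V.

0.037 V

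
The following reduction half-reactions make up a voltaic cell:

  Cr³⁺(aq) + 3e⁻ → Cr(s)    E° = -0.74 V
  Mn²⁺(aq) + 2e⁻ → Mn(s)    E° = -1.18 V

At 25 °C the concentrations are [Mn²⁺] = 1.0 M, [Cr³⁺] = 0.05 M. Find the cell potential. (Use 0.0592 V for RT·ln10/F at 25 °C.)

The Cr³⁺/Cr couple has the higher reduction potential and acts as the cathode, so E°_cell = -0.74 − (-1.18) = 0.44 V.
Balancing electrons gives n = 6; the reaction quotient is Q = [Mn²⁺]^3/[Cr³⁺]^2 = 400.
At 25 °C, E = E° − (0.0592/n) log Q = 0.44 − (0.0592/6)(2.602) = 0.440 − 0.026 = 0.414 V.

0.414 V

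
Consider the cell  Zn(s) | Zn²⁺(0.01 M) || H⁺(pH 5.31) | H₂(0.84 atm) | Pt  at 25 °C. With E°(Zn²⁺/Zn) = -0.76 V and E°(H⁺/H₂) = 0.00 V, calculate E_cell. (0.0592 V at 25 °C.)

0.51 V

The hydrogen couple is the cathode, so E°_cell = 0.76 V; n = 2.
[H⁺] = 10^(−5.31) = 4.9 × 10^-6 M, and Q = [Zn²⁺]·P(H₂) / [H⁺]^2 = 3.5 × 10^8.
E = E° − (0.0592/2) log Q = 0.76 − (0.0592/2)(8.544) = 0.507 V.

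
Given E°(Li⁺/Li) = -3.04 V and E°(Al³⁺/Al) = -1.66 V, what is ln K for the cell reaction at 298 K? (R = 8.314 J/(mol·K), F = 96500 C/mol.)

ln K = 161.3

E°_cell = -1.66 − (-3.04) = 1.38 V, with n = 3 electrons transferred.
At equilibrium E = 0, so the Nernst equation gives ln K = nFE°/RT = (3)(96500)(1.38)/((8.314)(298)) = 161.25.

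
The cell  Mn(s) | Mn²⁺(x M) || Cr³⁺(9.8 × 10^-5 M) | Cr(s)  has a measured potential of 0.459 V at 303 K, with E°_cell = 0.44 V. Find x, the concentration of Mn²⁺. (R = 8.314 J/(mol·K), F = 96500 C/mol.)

5 × 10^-4 M

From the Nernst equation, ln Q = nF(E° − E)/RT = 6×96500×(0.44 − 0.459)/(8.314×303) = -4.367, so Q = 0.0127.
With Q = [Mn²⁺]^3/[Cr³⁺]^2 and the known concentrations, [Mn²⁺]^3 in the numerator gives [Mn²⁺] = 5 × 10^-4 M.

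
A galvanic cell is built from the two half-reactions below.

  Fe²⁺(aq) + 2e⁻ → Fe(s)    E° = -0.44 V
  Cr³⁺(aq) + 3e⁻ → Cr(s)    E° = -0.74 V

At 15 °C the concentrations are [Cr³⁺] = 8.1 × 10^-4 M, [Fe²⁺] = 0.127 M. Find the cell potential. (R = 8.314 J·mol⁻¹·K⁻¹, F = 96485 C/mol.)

0.333 V

The Fe²⁺/Fe couple has the higher reduction potential and acts as the cathode, so E°_cell = -0.44 − (-0.74) = 0.30 V.
Balancing electrons gives n = 6; the reaction quotient is Q = [Cr³⁺]^2/[Fe²⁺]^3 = 3.2 × 10^-4.
E = E° − (RT/nF) ln Q = 0.30 − (8.314×288)/(6×96485) × (-8.046) = 0.300 + 0.033 = 0.333 V.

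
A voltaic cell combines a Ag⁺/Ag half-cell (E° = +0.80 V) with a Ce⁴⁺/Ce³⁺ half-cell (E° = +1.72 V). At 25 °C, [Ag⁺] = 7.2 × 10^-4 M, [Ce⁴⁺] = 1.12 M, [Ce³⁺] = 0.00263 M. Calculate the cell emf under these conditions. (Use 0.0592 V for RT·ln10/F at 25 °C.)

The Ce⁴⁺/Ce³⁺ couple has the higher reduction potential and acts as the cathode, so E°_cell = +1.72 − (+0.80) = 0.92 V.
Balancing electrons gives n = 1; the reaction quotient is Q = [Ag⁺]·[Ce³⁺]/[Ce⁴⁺] = 1.69 × 10^-6.
At 25 °C, E = E° − (0.0592/n) log Q = 0.92 − (0.0592/1)(-5.772) = 0.920 + 0.342 = 1.262 V.

1.26 V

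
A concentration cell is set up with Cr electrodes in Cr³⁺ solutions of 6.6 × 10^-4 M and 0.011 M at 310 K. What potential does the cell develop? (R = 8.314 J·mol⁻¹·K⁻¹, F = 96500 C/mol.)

Both half-cells are Cr³⁺/Cr, so E°_cell = 0. The concentrated side is the cathode; the cell reaction moves Cr³⁺ from high to low concentration with n = 3.
Q = [Cr³⁺]_dilute/[Cr³⁺]_conc = 6.6 × 10^-4/0.011 = 0.0600.
E = 0 − (RT/nF) ln Q = −((8.314×310)/(3×96500))(-2.813) = 0.0250 V.

0.025 V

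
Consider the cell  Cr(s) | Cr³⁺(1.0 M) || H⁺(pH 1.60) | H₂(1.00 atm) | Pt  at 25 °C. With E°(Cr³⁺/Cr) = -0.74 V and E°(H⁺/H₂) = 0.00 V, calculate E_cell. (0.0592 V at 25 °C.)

The hydrogen couple is the cathode, so E°_cell = 0.74 V; n = 6.
[H⁺] = 10^(−1.60) = 0.025 M, and Q = [Cr³⁺]^2·P(H₂)^3 / [H⁺]^6 = 3.98 × 10^9.
E = E° − (0.0592/6) log Q = 0.74 − (0.0592/6)(9.600) = 0.645 V.

0.65 V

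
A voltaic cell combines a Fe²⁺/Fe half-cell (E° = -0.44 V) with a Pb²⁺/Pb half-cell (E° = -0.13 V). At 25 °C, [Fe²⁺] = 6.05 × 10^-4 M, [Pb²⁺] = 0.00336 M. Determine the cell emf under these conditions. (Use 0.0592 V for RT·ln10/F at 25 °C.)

The Pb²⁺/Pb couple has the higher reduction potential and acts as the cathode, so E°_cell = -0.13 − (-0.44) = 0.31 V.
Balancing electrons gives n = 2; the reaction quotient is Q = [Fe²⁺]/[Pb²⁺] = 0.180.
At 25 °C, E = E° − (0.0592/n) log Q = 0.31 − (0.0592/2)(-0.745) = 0.310 + 0.022 = 0.332 V.

0.332 V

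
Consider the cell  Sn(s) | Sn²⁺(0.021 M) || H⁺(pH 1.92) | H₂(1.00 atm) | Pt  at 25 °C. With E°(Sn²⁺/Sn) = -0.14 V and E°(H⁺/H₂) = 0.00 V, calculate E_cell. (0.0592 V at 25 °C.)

0.076 V

The hydrogen couple is the cathode, so E°_cell = 0.14 V; n = 2.
[H⁺] = 10^(−1.92) = 0.012 M, and Q = [Sn²⁺]·P(H₂) / [H⁺]^2 = 145.
E = E° − (0.0592/2) log Q = 0.14 − (0.0592/2)(2.162) = 0.076 V.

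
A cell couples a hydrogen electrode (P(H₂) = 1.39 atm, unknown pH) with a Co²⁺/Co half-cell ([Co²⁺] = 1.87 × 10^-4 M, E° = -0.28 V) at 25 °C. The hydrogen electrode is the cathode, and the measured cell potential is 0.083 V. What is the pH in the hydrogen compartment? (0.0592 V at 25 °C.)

pH = 5.12

E°_cell = 0.28 V and n = 2.
log Q = n(E° − E)/0.0592 = 2×(0.28 − 0.083)/0.0592 = 6.655.
With Q = [Co²⁺]·P(H₂) / [H⁺]^2, solving for [H⁺] gives log[H⁺] = -5.120, so pH = 5.12.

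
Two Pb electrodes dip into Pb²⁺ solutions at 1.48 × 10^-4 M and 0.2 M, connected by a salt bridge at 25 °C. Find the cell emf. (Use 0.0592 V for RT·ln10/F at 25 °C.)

0.093 V

Both half-cells are Pb²⁺/Pb, so E°_cell = 0. The concentrated side is the cathode; the cell reaction moves Pb²⁺ from high to low concentration with n = 2.
Q = [Pb²⁺]_dilute/[Pb²⁺]_conc = 1.48 × 10^-4/0.2 = 7.4 × 10^-4.
E = 0 − (0.0592/2) log Q = −(0.0592/2)(-3.131) = 0.0927 V.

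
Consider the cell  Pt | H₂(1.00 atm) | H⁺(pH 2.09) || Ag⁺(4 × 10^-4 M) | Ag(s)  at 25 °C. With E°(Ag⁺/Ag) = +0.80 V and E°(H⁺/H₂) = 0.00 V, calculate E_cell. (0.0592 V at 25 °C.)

The Ag⁺/Ag couple is the cathode, so E°_cell = 0.80 V; n = 2.
[H⁺] = 10^(−2.09) = 0.0081 M, and Q = [H⁺]^2 / ([Ag⁺]^2·P(H₂)) = 413.
E = E° − (0.0592/2) log Q = 0.80 − (0.0592/2)(2.616) = 0.723 V.

0.72 V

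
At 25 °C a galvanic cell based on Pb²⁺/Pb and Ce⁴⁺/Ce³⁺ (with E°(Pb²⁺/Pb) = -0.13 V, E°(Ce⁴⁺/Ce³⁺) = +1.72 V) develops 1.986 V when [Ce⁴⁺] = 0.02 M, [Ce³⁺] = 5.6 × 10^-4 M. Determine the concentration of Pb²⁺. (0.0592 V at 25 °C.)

0.032 M

From the Nernst equation, log Q = n(E° − E)/0.0592 = 2(1.85 − 1.986)/0.0592 = -4.595, so Q = 2.54 × 10^-5.
With Q = [Pb²⁺]·[Ce³⁺]^2/[Ce⁴⁺]^2 and the known concentrations, [Pb²⁺] in the numerator gives [Pb²⁺] = 0.032 M.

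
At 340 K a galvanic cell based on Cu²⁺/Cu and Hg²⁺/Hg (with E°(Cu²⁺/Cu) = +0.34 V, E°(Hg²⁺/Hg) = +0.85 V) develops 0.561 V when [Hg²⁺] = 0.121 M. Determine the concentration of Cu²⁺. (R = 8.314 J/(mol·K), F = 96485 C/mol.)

From the Nernst equation, ln Q = nF(E° − E)/RT = 2×96485×(0.51 − 0.561)/(8.314×340) = -3.482, so Q = 0.0308.
With Q = [Cu²⁺]/[Hg²⁺] and the known concentrations, [Cu²⁺] in the numerator gives [Cu²⁺] = 0.0037 M.

0.0037 M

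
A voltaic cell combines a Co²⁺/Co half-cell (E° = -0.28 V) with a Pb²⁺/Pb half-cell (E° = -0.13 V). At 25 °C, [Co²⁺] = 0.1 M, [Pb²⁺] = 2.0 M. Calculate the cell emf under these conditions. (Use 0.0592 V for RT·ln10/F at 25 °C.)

The Pb²⁺/Pb couple has the higher reduction potential and acts as the cathode, so E°_cell = -0.13 − (-0.28) = 0.15 V.
Balancing electrons gives n = 2; the reaction quotient is Q = [Co²⁺]/[Pb²⁺] = 0.0500.
At 25 °C, E = E° − (0.0592/n) log Q = 0.15 − (0.0592/2)(-1.301) = 0.150 + 0.039 = 0.189 V.

0.189 V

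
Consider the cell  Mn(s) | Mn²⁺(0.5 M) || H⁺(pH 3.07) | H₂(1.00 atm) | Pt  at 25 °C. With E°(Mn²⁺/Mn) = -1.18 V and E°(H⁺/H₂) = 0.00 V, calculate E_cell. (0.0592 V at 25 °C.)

The hydrogen couple is the cathode, so E°_cell = 1.18 V; n = 2.
[H⁺] = 10^(−3.07) = 8.5 × 10^-4 M, and Q = [Mn²⁺]·P(H₂) / [H⁺]^2 = 6.9 × 10^5.
E = E° − (0.0592/2) log Q = 1.18 − (0.0592/2)(5.839) = 1.007 V.

1.01 V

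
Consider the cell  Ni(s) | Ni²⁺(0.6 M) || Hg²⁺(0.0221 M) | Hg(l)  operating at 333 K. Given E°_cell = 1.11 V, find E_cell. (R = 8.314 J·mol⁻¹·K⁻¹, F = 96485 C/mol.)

1.06 V

Balancing electrons gives n = 2; the reaction quotient is Q = [Ni²⁺]/[Hg²⁺] = 27.1.
E = E° − (RT/nF) ln Q = 1.11 − (8.314×333)/(2×96485) × (3.301) = 1.110 − 0.047 = 1.063 V.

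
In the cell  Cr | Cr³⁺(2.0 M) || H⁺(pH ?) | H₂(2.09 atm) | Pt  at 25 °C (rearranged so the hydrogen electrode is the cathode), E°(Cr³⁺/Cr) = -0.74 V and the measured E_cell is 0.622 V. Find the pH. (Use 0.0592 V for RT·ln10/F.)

pH = 1.73

E°_cell = 0.74 V and n = 6.
log Q = n(E° − E)/0.0592 = 6×(0.74 − 0.622)/0.0592 = 11.959.
With Q = [Cr³⁺]^2·P(H₂)^3 / [H⁺]^6, solving for [H⁺] gives log[H⁺] = -1.733, so pH = 1.73.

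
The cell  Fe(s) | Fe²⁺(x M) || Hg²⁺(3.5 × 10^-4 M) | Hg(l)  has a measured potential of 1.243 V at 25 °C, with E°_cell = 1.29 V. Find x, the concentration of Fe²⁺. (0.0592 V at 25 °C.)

From the Nernst equation, log Q = n(E° − E)/0.0592 = 2(1.29 − 1.243)/0.0592 = 1.588, so Q = 38.7.
With Q = [Fe²⁺]/[Hg²⁺] and the known concentrations, [Fe²⁺] in the numerator gives [Fe²⁺] = 0.014 M.

0.014 M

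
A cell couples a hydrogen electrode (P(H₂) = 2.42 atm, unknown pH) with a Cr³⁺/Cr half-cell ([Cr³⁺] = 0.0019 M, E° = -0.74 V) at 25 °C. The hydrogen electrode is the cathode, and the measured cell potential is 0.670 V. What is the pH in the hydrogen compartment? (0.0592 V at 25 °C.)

E°_cell = 0.74 V and n = 6.
log Q = n(E° − E)/0.0592 = 6×(0.74 − 0.670)/0.0592 = 7.095.
With Q = [Cr³⁺]^2·P(H₂)^3 / [H⁺]^6, solving for [H⁺] gives log[H⁺] = -1.898, so pH = 1.90.

pH = 1.90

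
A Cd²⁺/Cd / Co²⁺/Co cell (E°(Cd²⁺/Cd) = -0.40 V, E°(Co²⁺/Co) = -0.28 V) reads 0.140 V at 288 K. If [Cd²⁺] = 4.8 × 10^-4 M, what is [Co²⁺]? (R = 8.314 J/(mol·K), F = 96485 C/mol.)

From the Nernst equation, ln Q = nF(E° − E)/RT = 2×96485×(0.12 − 0.140)/(8.314×288) = -1.612, so Q = 0.200.
With Q = [Cd²⁺]/[Co²⁺] and the known concentrations, [Co²⁺] in the denominator gives [Co²⁺] = 0.0024 M.

0.0024 M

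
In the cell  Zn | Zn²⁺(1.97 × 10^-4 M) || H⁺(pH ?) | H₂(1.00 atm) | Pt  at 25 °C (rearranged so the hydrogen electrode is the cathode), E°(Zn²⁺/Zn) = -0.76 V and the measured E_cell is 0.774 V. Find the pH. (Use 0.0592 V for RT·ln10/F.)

pH = 1.62

E°_cell = 0.76 V and n = 2.
log Q = n(E° − E)/0.0592 = 2×(0.76 − 0.774)/0.0592 = -0.473.
With Q = [Zn²⁺]·P(H₂) / [H⁺]^2, solving for [H⁺] gives log[H⁺] = -1.616, so pH = 1.62.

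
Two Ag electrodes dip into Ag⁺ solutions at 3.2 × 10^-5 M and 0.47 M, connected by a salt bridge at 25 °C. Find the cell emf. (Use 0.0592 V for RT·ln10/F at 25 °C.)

0.25 V

Both half-cells are Ag⁺/Ag, so E°_cell = 0. The concentrated side is the cathode; the cell reaction moves Ag⁺ from high to low concentration with n = 1.
Q = [Ag⁺]_dilute/[Ag⁺]_conc = 3.2 × 10^-5/0.47 = 6.81 × 10^-5.
E = 0 − (0.0592/1) log Q = −(0.0592/1)(-4.167) = 0.2467 V.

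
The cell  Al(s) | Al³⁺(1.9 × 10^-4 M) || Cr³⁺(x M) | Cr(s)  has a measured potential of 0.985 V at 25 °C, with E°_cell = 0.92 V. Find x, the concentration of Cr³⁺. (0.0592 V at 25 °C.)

From the Nernst equation, log Q = n(E° − E)/0.0592 = 3(0.92 − 0.985)/0.0592 = -3.294, so Q = 5.08 × 10^-4.
With Q = [Al³⁺]/[Cr³⁺] and the known concentrations, [Cr³⁺] in the denominator gives [Cr³⁺] = 0.37 M.

0.37 M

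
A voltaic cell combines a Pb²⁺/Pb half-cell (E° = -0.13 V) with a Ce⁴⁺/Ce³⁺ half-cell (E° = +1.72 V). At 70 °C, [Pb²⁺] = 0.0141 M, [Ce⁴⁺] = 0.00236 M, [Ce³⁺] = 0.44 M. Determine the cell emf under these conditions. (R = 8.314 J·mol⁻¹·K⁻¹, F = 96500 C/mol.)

1.76 V

The Ce⁴⁺/Ce³⁺ couple has the higher reduction potential and acts as the cathode, so E°_cell = +1.72 − (-0.13) = 1.85 V.
Balancing electrons gives n = 2; the reaction quotient is Q = [Pb²⁺]·[Ce³⁺]^2/[Ce⁴⁺]^2 = 490.
E = E° − (RT/nF) ln Q = 1.85 − (8.314×343)/(2×96500) × (6.195) = 1.850 − 0.092 = 1.758 V.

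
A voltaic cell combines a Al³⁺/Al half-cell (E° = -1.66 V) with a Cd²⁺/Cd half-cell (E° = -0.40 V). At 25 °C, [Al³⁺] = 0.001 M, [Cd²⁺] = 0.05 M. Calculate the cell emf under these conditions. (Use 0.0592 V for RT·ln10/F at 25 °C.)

The Cd²⁺/Cd couple has the higher reduction potential and acts as the cathode, so E°_cell = -0.40 − (-1.66) = 1.26 V.
Balancing electrons gives n = 6; the reaction quotient is Q = [Al³⁺]^2/[Cd²⁺]^3 = 0.00800.
At 25 °C, E = E° − (0.0592/n) log Q = 1.26 − (0.0592/6)(-2.097) = 1.260 + 0.021 = 1.281 V.

1.28 V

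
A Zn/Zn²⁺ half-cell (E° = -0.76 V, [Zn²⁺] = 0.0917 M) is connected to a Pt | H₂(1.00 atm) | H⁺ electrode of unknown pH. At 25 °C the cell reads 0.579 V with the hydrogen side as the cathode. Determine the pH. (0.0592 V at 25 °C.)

pH = 3.58

E°_cell = 0.76 V and n = 2.
log Q = n(E° − E)/0.0592 = 2×(0.76 − 0.579)/0.0592 = 6.115.
With Q = [Zn²⁺]·P(H₂) / [H⁺]^2, solving for [H⁺] gives log[H⁺] = -3.576, so pH = 3.58.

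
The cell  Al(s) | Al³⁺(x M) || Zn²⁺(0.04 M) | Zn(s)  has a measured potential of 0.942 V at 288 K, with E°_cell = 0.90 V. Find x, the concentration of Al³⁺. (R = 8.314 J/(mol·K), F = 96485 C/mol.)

From the Nernst equation, ln Q = nF(E° − E)/RT = 6×96485×(0.90 − 0.942)/(8.314×288) = -10.154, so Q = 3.89 × 10^-5.
With Q = [Al³⁺]^2/[Zn²⁺]^3 and the known concentrations, [Al³⁺]^2 in the numerator gives [Al³⁺] = 5 × 10^-5 M.

5 × 10^-5 M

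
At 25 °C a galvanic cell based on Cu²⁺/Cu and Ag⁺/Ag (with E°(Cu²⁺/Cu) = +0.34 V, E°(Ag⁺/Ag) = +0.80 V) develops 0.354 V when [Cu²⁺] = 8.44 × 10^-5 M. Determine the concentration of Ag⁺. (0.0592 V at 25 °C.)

1.5 × 10^-4 M

From the Nernst equation, log Q = n(E° − E)/0.0592 = 2(0.46 − 0.354)/0.0592 = 3.581, so Q = 3810.
With Q = [Cu²⁺]/[Ag⁺]^2 and the known concentrations, [Ag⁺]^2 in the denominator gives [Ag⁺] = 1.5 × 10^-4 M.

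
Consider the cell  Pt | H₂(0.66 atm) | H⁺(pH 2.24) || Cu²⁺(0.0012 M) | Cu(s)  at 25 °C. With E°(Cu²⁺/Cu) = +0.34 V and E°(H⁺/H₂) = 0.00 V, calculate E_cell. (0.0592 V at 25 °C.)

The Cu²⁺/Cu couple is the cathode, so E°_cell = 0.34 V; n = 2.
[H⁺] = 10^(−2.24) = 0.0058 M, and Q = [H⁺]^2 / ([Cu²⁺]·P(H₂)) = 0.0418.
E = E° − (0.0592/2) log Q = 0.34 − (0.0592/2)(-1.379) = 0.381 V.

0.38 V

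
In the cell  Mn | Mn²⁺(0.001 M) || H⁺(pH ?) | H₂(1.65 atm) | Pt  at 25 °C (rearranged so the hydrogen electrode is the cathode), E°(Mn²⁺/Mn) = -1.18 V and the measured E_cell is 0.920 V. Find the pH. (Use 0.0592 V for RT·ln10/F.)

pH = 5.78

E°_cell = 1.18 V and n = 2.
log Q = n(E° − E)/0.0592 = 2×(1.18 − 0.920)/0.0592 = 8.784.
With Q = [Mn²⁺]·P(H₂) / [H⁺]^2, solving for [H⁺] gives log[H⁺] = -5.783, so pH = 5.78.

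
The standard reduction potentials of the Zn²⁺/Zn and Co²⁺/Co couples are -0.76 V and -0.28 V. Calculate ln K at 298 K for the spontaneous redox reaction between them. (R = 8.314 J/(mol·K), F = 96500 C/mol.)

ln K = 37.4

E°_cell = -0.28 − (-0.76) = 0.48 V, with n = 2 electrons transferred.
At equilibrium E = 0, so the Nernst equation gives ln K = nFE°/RT = (2)(96500)(0.48)/((8.314)(298)) = 37.39.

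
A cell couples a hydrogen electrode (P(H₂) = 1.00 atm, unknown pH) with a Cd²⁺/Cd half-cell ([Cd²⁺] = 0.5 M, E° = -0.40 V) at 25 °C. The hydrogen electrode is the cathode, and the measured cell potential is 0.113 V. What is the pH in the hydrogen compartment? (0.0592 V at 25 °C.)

E°_cell = 0.40 V and n = 2.
log Q = n(E° − E)/0.0592 = 2×(0.40 − 0.113)/0.0592 = 9.696.
With Q = [Cd²⁺]·P(H₂) / [H⁺]^2, solving for [H⁺] gives log[H⁺] = -4.998, so pH = 5.00.

pH = 5.00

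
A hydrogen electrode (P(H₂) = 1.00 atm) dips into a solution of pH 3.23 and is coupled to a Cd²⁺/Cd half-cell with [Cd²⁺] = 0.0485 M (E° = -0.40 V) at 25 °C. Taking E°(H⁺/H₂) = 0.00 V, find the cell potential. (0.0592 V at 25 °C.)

0.25 V

The hydrogen couple is the cathode, so E°_cell = 0.40 V; n = 2.
[H⁺] = 10^(−3.23) = 5.9 × 10^-4 M, and Q = [Cd²⁺]·P(H₂) / [H⁺]^2 = 1.4 × 10^5.
E = E° − (0.0592/2) log Q = 0.40 − (0.0592/2)(5.146) = 0.248 V.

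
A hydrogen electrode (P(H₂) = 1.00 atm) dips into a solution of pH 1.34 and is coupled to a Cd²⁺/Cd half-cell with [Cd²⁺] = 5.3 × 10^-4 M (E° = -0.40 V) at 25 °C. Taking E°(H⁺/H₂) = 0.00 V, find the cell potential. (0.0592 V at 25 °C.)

The hydrogen couple is the cathode, so E°_cell = 0.40 V; n = 2.
[H⁺] = 10^(−1.34) = 0.046 M, and Q = [Cd²⁺]·P(H₂) / [H⁺]^2 = 0.254.
E = E° − (0.0592/2) log Q = 0.40 − (0.0592/2)(-0.596) = 0.418 V.

0.42 V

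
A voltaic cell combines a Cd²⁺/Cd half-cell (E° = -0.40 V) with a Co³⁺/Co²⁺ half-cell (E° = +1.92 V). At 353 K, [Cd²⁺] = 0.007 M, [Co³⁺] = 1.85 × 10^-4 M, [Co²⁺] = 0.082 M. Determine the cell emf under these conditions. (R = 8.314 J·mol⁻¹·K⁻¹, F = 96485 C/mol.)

2.21 V

The Co³⁺/Co²⁺ couple has the higher reduction potential and acts as the cathode, so E°_cell = +1.92 − (-0.40) = 2.32 V.
Balancing electrons gives n = 2; the reaction quotient is Q = [Cd²⁺]·[Co²⁺]^2/[Co³⁺]^2 = 1380.
E = E° − (RT/nF) ln Q = 2.32 − (8.314×353)/(2×96485) × (7.226) = 2.320 − 0.110 = 2.210 V.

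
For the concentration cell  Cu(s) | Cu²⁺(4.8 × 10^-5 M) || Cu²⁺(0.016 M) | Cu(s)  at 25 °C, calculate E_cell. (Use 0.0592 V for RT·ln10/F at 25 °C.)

0.075 V

Both half-cells are Cu²⁺/Cu, so E°_cell = 0. The concentrated side is the cathode; the cell reaction moves Cu²⁺ from high to low concentration with n = 2.
Q = [Cu²⁺]_dilute/[Cu²⁺]_conc = 4.8 × 10^-5/0.016 = 0.00300.
E = 0 − (0.0592/2) log Q = −(0.0592/2)(-2.523) = 0.0747 V.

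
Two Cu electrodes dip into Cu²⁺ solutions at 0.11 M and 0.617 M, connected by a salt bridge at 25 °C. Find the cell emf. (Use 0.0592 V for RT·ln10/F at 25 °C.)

0.022 V

Both half-cells are Cu²⁺/Cu, so E°_cell = 0. The concentrated side is the cathode; the cell reaction moves Cu²⁺ from high to low concentration with n = 2.
Q = [Cu²⁺]_dilute/[Cu²⁺]_conc = 0.11/0.617 = 0.178.
E = 0 − (0.0592/2) log Q = −(0.0592/2)(-0.749) = 0.0222 V.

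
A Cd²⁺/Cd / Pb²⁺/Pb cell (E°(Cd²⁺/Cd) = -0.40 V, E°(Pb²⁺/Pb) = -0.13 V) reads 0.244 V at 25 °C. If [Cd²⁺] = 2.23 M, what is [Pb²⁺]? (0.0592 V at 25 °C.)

From the Nernst equation, log Q = n(E° − E)/0.0592 = 2(0.27 − 0.244)/0.0592 = 0.878, so Q = 7.56.
With Q = [Cd²⁺]/[Pb²⁺] and the known concentrations, [Pb²⁺] in the denominator gives [Pb²⁺] = 0.3 M.

0.3 M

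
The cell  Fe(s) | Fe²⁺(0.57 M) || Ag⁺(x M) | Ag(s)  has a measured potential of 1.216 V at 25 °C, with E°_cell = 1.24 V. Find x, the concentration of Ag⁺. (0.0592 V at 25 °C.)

From the Nernst equation, log Q = n(E° − E)/0.0592 = 2(1.24 − 1.216)/0.0592 = 0.811, so Q = 6.47.
With Q = [Fe²⁺]/[Ag⁺]^2 and the known concentrations, [Ag⁺]^2 in the denominator gives [Ag⁺] = 0.3 M.

0.3 M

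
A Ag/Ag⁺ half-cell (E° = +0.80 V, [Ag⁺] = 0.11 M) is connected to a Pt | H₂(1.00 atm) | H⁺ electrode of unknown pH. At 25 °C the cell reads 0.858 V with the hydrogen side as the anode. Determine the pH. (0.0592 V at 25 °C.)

pH = 1.94

E°_cell = 0.80 V and n = 2.
log Q = n(E° − E)/0.0592 = 2×(0.80 − 0.858)/0.0592 = -1.959.
With Q = [H⁺]^2 / ([Ag⁺]^2·P(H₂)), solving for [H⁺] gives log[H⁺] = -1.938, so pH = 1.94.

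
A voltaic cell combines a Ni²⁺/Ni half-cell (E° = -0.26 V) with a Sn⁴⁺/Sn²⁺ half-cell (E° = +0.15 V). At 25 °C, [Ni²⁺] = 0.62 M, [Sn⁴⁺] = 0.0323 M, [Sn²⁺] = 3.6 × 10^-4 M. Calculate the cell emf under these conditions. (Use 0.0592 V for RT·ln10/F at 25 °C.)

0.474 V

The Sn⁴⁺/Sn²⁺ couple has the higher reduction potential and acts as the cathode, so E°_cell = +0.15 − (-0.26) = 0.41 V.
Balancing electrons gives n = 2; the reaction quotient is Q = [Ni²⁺]·[Sn²⁺]/[Sn⁴⁺] = 0.00691.
At 25 °C, E = E° − (0.0592/n) log Q = 0.41 − (0.0592/2)(-2.161) = 0.410 + 0.064 = 0.474 V.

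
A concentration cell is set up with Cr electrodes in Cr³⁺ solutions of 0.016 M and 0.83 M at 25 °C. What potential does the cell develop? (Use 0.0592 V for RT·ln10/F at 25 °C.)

Both half-cells are Cr³⁺/Cr, so E°_cell = 0. The concentrated side is the cathode; the cell reaction moves Cr³⁺ from high to low concentration with n = 3.
Q = [Cr³⁺]_dilute/[Cr³⁺]_conc = 0.016/0.83 = 0.0193.
E = 0 − (0.0592/3) log Q = −(0.0592/3)(-1.715) = 0.0338 V.

0.034 V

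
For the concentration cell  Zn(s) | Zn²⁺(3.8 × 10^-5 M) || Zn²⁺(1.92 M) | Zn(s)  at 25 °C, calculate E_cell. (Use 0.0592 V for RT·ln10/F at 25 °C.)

Both half-cells are Zn²⁺/Zn, so E°_cell = 0. The concentrated side is the cathode; the cell reaction moves Zn²⁺ from high to low concentration with n = 2.
Q = [Zn²⁺]_dilute/[Zn²⁺]_conc = 3.8 × 10^-5/1.92 = 1.98 × 10^-5.
E = 0 − (0.0592/2) log Q = −(0.0592/2)(-4.704) = 0.1392 V.

0.14 V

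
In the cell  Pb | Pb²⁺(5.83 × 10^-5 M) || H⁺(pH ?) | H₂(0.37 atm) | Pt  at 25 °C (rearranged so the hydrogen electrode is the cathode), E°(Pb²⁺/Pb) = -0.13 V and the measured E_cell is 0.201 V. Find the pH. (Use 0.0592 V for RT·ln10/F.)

E°_cell = 0.13 V and n = 2.
log Q = n(E° − E)/0.0592 = 2×(0.13 − 0.201)/0.0592 = -2.399.
With Q = [Pb²⁺]·P(H₂) / [H⁺]^2, solving for [H⁺] gives log[H⁺] = -1.134, so pH = 1.13.

pH = 1.13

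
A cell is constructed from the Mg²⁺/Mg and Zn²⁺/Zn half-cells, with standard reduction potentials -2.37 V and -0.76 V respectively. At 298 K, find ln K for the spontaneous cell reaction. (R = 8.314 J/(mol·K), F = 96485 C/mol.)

E°_cell = -0.76 − (-2.37) = 1.61 V, with n = 2 electrons transferred.
At equilibrium E = 0, so the Nernst equation gives ln K = nFE°/RT = (2)(96485)(1.61)/((8.314)(298)) = 125.40.

ln K = 125.4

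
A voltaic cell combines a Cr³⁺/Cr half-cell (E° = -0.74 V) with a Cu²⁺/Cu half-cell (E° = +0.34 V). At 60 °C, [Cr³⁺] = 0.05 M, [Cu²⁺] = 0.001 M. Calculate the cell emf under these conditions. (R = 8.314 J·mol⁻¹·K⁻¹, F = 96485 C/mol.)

1.01 V

The Cu²⁺/Cu couple has the higher reduction potential and acts as the cathode, so E°_cell = +0.34 − (-0.74) = 1.08 V.
Balancing electrons gives n = 6; the reaction quotient is Q = [Cr³⁺]^2/[Cu²⁺]^3 = 2.5 × 10^6.
E = E° − (RT/nF) ln Q = 1.08 − (8.314×333)/(6×96485) × (14.732) = 1.080 − 0.070 = 1.010 V.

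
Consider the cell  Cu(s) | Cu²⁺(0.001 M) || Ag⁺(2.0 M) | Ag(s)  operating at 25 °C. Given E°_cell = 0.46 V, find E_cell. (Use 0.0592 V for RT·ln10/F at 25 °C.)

Balancing electrons gives n = 2; the reaction quotient is Q = [Cu²⁺]/[Ag⁺]^2 = 2.5 × 10^-4.
At 25 °C, E = E° − (0.0592/n) log Q = 0.46 − (0.0592/2)(-3.602) = 0.460 + 0.107 = 0.567 V.

0.567 V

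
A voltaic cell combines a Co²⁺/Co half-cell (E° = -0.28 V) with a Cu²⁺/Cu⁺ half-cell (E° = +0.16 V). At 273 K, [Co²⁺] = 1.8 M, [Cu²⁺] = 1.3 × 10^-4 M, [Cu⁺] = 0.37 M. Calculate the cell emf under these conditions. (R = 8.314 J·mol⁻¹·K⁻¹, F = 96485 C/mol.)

The Cu²⁺/Cu⁺ couple has the higher reduction potential and acts as the cathode, so E°_cell = +0.16 − (-0.28) = 0.44 V.
Balancing electrons gives n = 2; the reaction quotient is Q = [Co²⁺]·[Cu⁺]^2/[Cu²⁺]^2 = 1.46 × 10^7.
E = E° − (RT/nF) ln Q = 0.44 − (8.314×273)/(2×96485) × (16.495) = 0.440 − 0.194 = 0.246 V.

0.246 V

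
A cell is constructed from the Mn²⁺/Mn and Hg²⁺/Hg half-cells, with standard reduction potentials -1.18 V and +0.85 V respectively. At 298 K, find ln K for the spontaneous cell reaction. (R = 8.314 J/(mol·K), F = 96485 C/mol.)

E°_cell = +0.85 − (-1.18) = 2.03 V, with n = 2 electrons transferred.
At equilibrium E = 0, so the Nernst equation gives ln K = nFE°/RT = (2)(96485)(2.03)/((8.314)(298)) = 158.11.

ln K = 158.1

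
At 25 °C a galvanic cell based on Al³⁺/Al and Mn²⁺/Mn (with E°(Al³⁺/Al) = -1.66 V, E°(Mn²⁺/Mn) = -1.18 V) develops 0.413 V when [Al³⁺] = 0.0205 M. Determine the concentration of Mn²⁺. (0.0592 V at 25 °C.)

4.1 × 10^-4 M

From the Nernst equation, log Q = n(E° − E)/0.0592 = 6(0.48 − 0.413)/0.0592 = 6.791, so Q = 6.17 × 10^6.
With Q = [Al³⁺]^2/[Mn²⁺]^3 and the known concentrations, [Mn²⁺]^3 in the denominator gives [Mn²⁺] = 4.1 × 10^-4 M.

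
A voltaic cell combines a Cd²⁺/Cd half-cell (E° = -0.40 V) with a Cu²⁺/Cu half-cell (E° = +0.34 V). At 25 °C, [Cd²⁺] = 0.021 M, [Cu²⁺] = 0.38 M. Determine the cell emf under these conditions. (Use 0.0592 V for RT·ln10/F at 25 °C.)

The Cu²⁺/Cu couple has the higher reduction potential and acts as the cathode, so E°_cell = +0.34 − (-0.40) = 0.74 V.
Balancing electrons gives n = 2; the reaction quotient is Q = [Cd²⁺]/[Cu²⁺] = 0.0553.
At 25 °C, E = E° − (0.0592/n) log Q = 0.74 − (0.0592/2)(-1.258) = 0.740 + 0.037 = 0.777 V.

0.777 V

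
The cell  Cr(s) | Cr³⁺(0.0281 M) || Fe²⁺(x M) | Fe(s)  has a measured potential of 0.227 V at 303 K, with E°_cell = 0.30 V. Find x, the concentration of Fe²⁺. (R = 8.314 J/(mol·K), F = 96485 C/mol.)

3.4 × 10^-4 M

From the Nernst equation, ln Q = nF(E° − E)/RT = 6×96485×(0.30 − 0.227)/(8.314×303) = 16.776, so Q = 1.93 × 10^7.
With Q = [Cr³⁺]^2/[Fe²⁺]^3 and the known concentrations, [Fe²⁺]^3 in the denominator gives [Fe²⁺] = 3.4 × 10^-4 M.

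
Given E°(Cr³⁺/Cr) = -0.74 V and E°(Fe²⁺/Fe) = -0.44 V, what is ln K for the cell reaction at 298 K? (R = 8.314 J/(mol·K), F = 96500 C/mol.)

E°_cell = -0.44 − (-0.74) = 0.30 V, with n = 6 electrons transferred.
At equilibrium E = 0, so the Nernst equation gives ln K = nFE°/RT = (6)(96500)(0.30)/((8.314)(298)) = 70.11.

ln K = 70.1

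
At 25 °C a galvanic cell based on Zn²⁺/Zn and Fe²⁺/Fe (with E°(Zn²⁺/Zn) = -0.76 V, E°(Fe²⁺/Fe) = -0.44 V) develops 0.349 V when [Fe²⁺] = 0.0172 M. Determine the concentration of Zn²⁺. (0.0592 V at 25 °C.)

0.0018 M

From the Nernst equation, log Q = n(E° − E)/0.0592 = 2(0.32 − 0.349)/0.0592 = -0.980, so Q = 0.105.
With Q = [Zn²⁺]/[Fe²⁺] and the known concentrations, [Zn²⁺] in the numerator gives [Zn²⁺] = 0.0018 M.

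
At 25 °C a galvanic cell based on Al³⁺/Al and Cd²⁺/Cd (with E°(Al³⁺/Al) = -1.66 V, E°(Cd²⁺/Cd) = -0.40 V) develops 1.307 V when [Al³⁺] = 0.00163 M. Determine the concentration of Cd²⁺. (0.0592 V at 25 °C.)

0.54 M

From the Nernst equation, log Q = n(E° − E)/0.0592 = 6(1.26 − 1.307)/0.0592 = -4.764, so Q = 1.72 × 10^-5.
With Q = [Al³⁺]^2/[Cd²⁺]^3 and the known concentrations, [Cd²⁺]^3 in the denominator gives [Cd²⁺] = 0.54 M.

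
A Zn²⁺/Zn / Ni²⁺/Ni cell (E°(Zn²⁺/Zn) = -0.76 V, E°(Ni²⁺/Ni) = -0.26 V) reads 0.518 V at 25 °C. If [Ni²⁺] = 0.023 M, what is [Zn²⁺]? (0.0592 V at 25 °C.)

From the Nernst equation, log Q = n(E° − E)/0.0592 = 2(0.50 − 0.518)/0.0592 = -0.608, so Q = 0.247.
With Q = [Zn²⁺]/[Ni²⁺] and the known concentrations, [Zn²⁺] in the numerator gives [Zn²⁺] = 0.0057 M.

0.0057 M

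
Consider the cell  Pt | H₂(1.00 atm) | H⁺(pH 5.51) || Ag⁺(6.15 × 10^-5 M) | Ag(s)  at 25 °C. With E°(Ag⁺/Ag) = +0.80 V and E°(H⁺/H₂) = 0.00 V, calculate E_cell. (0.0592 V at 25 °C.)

The Ag⁺/Ag couple is the cathode, so E°_cell = 0.80 V; n = 2.
[H⁺] = 10^(−5.51) = 3.1 × 10^-6 M, and Q = [H⁺]^2 / ([Ag⁺]^2·P(H₂)) = 0.00252.
E = E° − (0.0592/2) log Q = 0.80 − (0.0592/2)(-2.598) = 0.877 V.

0.88 V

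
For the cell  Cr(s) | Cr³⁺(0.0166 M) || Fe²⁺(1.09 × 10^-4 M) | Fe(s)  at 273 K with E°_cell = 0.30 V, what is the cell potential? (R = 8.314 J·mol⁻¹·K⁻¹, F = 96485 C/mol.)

0.225 V

Balancing electrons gives n = 6; the reaction quotient is Q = [Cr³⁺]^2/[Fe²⁺]^3 = 2.13 × 10^8.
E = E° − (RT/nF) ln Q = 0.30 − (8.314×273)/(6×96485) × (19.176) = 0.300 − 0.075 = 0.225 V.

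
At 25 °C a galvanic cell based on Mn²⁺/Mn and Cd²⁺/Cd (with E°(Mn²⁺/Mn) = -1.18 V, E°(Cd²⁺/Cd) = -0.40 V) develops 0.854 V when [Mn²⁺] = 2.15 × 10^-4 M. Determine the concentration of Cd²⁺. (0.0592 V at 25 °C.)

From the Nernst equation, log Q = n(E° − E)/0.0592 = 2(0.78 − 0.854)/0.0592 = -2.500, so Q = 0.00316.
With Q = [Mn²⁺]/[Cd²⁺] and the known concentrations, [Cd²⁺] in the denominator gives [Cd²⁺] = 0.068 M.

0.068 M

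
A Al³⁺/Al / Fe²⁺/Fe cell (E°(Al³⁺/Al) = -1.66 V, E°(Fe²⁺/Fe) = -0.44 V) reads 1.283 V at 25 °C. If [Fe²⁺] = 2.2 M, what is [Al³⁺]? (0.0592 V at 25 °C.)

0.0021 M

From the Nernst equation, log Q = n(E° − E)/0.0592 = 6(1.22 − 1.283)/0.0592 = -6.385, so Q = 4.12 × 10^-7.
With Q = [Al³⁺]^2/[Fe²⁺]^3 and the known concentrations, [Al³⁺]^2 in the numerator gives [Al³⁺] = 0.0021 M.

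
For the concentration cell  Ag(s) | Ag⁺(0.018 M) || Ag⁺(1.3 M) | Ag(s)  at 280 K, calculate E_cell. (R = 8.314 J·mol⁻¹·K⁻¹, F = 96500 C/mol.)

0.10 V

Both half-cells are Ag⁺/Ag, so E°_cell = 0. The concentrated side is the cathode; the cell reaction moves Ag⁺ from high to low concentration with n = 1.
Q = [Ag⁺]_dilute/[Ag⁺]_conc = 0.018/1.3 = 0.0138.
E = 0 − (RT/nF) ln Q = −((8.314×280)/(1×96500))(-4.280) = 0.1032 V.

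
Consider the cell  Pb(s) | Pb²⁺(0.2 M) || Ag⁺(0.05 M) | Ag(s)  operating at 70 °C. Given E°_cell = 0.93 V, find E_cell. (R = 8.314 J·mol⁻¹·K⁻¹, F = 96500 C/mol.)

0.865 V

Balancing electrons gives n = 2; the reaction quotient is Q = [Pb²⁺]/[Ag⁺]^2 = 80.0.
E = E° − (RT/nF) ln Q = 0.93 − (8.314×343)/(2×96500) × (4.382) = 0.930 − 0.065 = 0.865 V.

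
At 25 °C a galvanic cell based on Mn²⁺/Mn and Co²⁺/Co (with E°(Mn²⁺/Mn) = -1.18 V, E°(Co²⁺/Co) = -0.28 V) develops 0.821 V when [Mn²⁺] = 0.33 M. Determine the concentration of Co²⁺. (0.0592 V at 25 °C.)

From the Nernst equation, log Q = n(E° − E)/0.0592 = 2(0.90 − 0.821)/0.0592 = 2.669, so Q = 467.
With Q = [Mn²⁺]/[Co²⁺] and the known concentrations, [Co²⁺] in the denominator gives [Co²⁺] = 7.1 × 10^-4 M.

7.1 × 10^-4 M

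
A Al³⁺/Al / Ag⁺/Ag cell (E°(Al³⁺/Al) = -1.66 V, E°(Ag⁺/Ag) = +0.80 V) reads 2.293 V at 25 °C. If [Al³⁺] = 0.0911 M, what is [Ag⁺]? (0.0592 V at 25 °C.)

6.8 × 10^-4 M

From the Nernst equation, log Q = n(E° − E)/0.0592 = 3(2.46 − 2.293)/0.0592 = 8.463, so Q = 2.9 × 10^8.
With Q = [Al³⁺]/[Ag⁺]^3 and the known concentrations, [Ag⁺]^3 in the denominator gives [Ag⁺] = 6.8 × 10^-4 M.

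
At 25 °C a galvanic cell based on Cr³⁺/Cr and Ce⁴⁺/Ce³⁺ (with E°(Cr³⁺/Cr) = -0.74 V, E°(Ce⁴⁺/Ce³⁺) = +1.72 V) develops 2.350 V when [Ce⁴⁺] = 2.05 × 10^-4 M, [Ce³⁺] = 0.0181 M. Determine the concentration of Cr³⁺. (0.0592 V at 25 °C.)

0.55 M

From the Nernst equation, log Q = n(E° − E)/0.0592 = 3(2.46 − 2.350)/0.0592 = 5.574, so Q = 3.75 × 10^5.
With Q = [Cr³⁺]·[Ce³⁺]^3/[Ce⁴⁺]^3 and the known concentrations, [Cr³⁺] in the numerator gives [Cr³⁺] = 0.55 M.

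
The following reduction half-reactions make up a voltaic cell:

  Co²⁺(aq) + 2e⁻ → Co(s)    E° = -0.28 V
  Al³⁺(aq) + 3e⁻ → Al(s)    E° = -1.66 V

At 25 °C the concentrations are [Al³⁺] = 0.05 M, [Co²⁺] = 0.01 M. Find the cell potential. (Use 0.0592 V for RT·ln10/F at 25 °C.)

1.35 V

The Co²⁺/Co couple has the higher reduction potential and acts as the cathode, so E°_cell = -0.28 − (-1.66) = 1.38 V.
Balancing electrons gives n = 6; the reaction quotient is Q = [Al³⁺]^2/[Co²⁺]^3 = 2500.
At 25 °C, E = E° − (0.0592/n) log Q = 1.38 − (0.0592/6)(3.398) = 1.380 − 0.034 = 1.346 V.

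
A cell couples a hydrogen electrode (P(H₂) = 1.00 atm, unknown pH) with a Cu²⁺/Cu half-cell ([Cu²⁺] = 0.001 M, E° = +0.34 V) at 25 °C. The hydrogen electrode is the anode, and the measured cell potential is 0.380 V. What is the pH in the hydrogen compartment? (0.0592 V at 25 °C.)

pH = 2.18

E°_cell = 0.34 V and n = 2.
log Q = n(E° − E)/0.0592 = 2×(0.34 − 0.380)/0.0592 = -1.351.
With Q = [H⁺]^2 / ([Cu²⁺]·P(H₂)), solving for [H⁺] gives log[H⁺] = -2.176, so pH = 2.18.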